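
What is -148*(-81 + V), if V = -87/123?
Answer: 495800/41 ≈ 12093.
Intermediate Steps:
V = -29/41 (V = -87*1/123 = -29/41 ≈ -0.70732)
-148*(-81 + V) = -148*(-81 - 29/41) = -148*(-3350/41) = 495800/41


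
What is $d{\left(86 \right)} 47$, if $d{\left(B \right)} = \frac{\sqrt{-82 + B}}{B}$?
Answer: $\frac{47}{43} \approx 1.093$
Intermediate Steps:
$d{\left(B \right)} = \frac{\sqrt{-82 + B}}{B}$
$d{\left(86 \right)} 47 = \frac{\sqrt{-82 + 86}}{86} \cdot 47 = \frac{\sqrt{4}}{86} \cdot 47 = \frac{1}{86} \cdot 2 \cdot 47 = \frac{1}{43} \cdot 47 = \frac{47}{43}$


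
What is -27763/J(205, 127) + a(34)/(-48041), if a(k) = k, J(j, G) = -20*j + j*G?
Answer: -1334508073/1053779335 ≈ -1.2664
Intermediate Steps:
J(j, G) = -20*j + G*j
-27763/J(205, 127) + a(34)/(-48041) = -27763*1/(205*(-20 + 127)) + 34/(-48041) = -27763/(205*107) + 34*(-1/48041) = -27763/21935 - 34/48041 = -1334508073/1053779335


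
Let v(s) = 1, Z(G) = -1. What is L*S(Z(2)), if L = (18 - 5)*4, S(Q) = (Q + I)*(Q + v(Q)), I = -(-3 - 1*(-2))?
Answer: 0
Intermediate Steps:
I = 1 (I = -(-3 + 2) = -1*(-1) = 1)
S(Q) = (1 + Q)**2 (S(Q) = (Q + 1)*(Q + 1) = (1 + Q)*(1 + Q) = (1 + Q)**2)
L = 52 (L = 13*4 = 52)
L*S(Z(2)) = 52*(1 + (-1)**2 + 2*(-1)) = 52*(1 + 1 - 2) = 52*0 = 0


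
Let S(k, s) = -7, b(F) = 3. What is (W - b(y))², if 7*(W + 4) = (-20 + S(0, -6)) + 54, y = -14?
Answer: 484/49 ≈ 9.8775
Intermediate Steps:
W = -⅐ (W = -4 + ((-20 - 7) + 54)/7 = -4 + (-27 + 54)/7 = -4 + (⅐)*27 = -4 + 27/7 = -⅐ ≈ -0.14286)
(W - b(y))² = (-⅐ - 1*3)² = (-⅐ - 3)² = (-22/7)² = 484/49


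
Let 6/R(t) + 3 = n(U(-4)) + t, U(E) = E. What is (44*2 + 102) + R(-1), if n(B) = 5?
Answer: 196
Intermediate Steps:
R(t) = 6/(2 + t) (R(t) = 6/(-3 + (5 + t)) = 6/(2 + t))
(44*2 + 102) + R(-1) = (44*2 + 102) + 6/(2 - 1) = (88 + 102) + 6/1 = 190 + 6*1 = 190 + 6 = 196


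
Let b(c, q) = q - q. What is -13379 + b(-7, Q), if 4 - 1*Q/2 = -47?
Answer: -13379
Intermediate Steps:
Q = 102 (Q = 8 - 2*(-47) = 8 + 94 = 102)
b(c, q) = 0
-13379 + b(-7, Q) = -13379 + 0 = -13379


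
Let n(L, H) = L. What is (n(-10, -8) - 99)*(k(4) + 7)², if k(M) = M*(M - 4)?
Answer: -5341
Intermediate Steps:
k(M) = M*(-4 + M)
(n(-10, -8) - 99)*(k(4) + 7)² = (-10 - 99)*(4*(-4 + 4) + 7)² = -109*(4*0 + 7)² = -109*(0 + 7)² = -109*7² = -109*49 = -5341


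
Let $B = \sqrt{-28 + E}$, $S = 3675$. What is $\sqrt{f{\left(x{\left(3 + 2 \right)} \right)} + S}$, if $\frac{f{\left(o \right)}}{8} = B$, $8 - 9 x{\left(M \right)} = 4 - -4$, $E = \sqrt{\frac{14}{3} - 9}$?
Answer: $\frac{\sqrt{33075 + 24 \sqrt{3} \sqrt{-84 + i \sqrt{39}}}}{3} \approx 60.636 + 0.34931 i$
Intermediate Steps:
$E = \frac{i \sqrt{39}}{3}$ ($E = \sqrt{14 \cdot \frac{1}{3} - 9} = \sqrt{\frac{14}{3} - 9} = \sqrt{- \frac{13}{3}} = \frac{i \sqrt{39}}{3} \approx 2.0817 i$)
$x{\left(M \right)} = 0$ ($x{\left(M \right)} = \frac{8}{9} - \frac{4 - -4}{9} = \frac{8}{9} - \frac{4 + 4}{9} = \frac{8}{9} - \frac{8}{9} = 0$)
$B = \sqrt{-28 + \frac{i \sqrt{39}}{3}} \approx 0.19656 + 5.2952 i$
$f{\left(o \right)} = \frac{8 \sqrt{-252 + 3 i \sqrt{39}}}{3}$ ($f{\left(o \right)} = 8 \frac{\sqrt{-252 + 3 i \sqrt{39}}}{3} = \frac{8 \sqrt{-252 + 3 i \sqrt{39}}}{3}$)
$\sqrt{f{\left(x{\left(3 + 2 \right)} \right)} + S} = \sqrt{\frac{8 \sqrt{-252 + 3 i \sqrt{39}}}{3} + 3675} = \sqrt{3675 + \frac{8 \sqrt{-252 + 3 i \sqrt{39}}}{3}}$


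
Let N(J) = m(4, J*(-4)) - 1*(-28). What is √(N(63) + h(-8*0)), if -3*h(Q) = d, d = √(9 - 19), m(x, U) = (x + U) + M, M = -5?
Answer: √(-2025 - 3*I*√10)/3 ≈ 0.035136 - 15.0*I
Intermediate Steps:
m(x, U) = -5 + U + x (m(x, U) = (x + U) - 5 = (U + x) - 5 = -5 + U + x)
d = I*√10 (d = √(-10) = I*√10 ≈ 3.1623*I)
h(Q) = -I*√10/3
N(J) = 27 - 4*J (N(J) = (-5 + J*(-4) + 4) - 1*(-28) = (-5 - 4*J + 4) + 28 = (-1 - 4*J) + 28 = 27 - 4*J)
√(N(63) + h(-8*0)) = √((27 - 4*63) - I*√10/3) = √((27 - 252) - I*√10/3) = √(-225 - I*√10/3)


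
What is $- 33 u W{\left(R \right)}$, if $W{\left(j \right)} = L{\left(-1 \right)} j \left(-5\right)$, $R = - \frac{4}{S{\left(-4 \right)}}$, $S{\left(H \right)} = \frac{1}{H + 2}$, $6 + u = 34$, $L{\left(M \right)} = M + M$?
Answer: $-73920$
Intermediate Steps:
$L{\left(M \right)} = 2 M$
$u = 28$ ($u = -6 + 34 = 28$)
$S{\left(H \right)} = \frac{1}{2 + H}$
$R = 8$ ($R = - \frac{4}{\frac{1}{2 - 4}} = - \frac{4}{\frac{1}{-2}} = - \frac{4}{- \frac{1}{2}} = \left(-4\right) \left(-2\right) = 8$)
$W{\left(j \right)} = 10 j$ ($W{\left(j \right)} = 2 \left(-1\right) j \left(-5\right) = - 2 j \left(-5\right) = 10 j$)
$- 33 u W{\left(R \right)} = \left(-33\right) 28 \cdot 10 \cdot 8 = \left(-924\right) 80 = -73920$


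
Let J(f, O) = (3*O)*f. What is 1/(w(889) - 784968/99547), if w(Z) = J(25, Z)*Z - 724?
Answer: 99547/5900483487029 ≈ 1.6871e-8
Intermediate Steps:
J(f, O) = 3*O*f
w(Z) = -724 + 75*Z**2 (w(Z) = (3*Z*25)*Z - 724 = (75*Z)*Z - 724 = 75*Z**2 - 724 = -724 + 75*Z**2)
1/(w(889) - 784968/99547) = 1/((-724 + 75*889**2) - 784968/99547) = 1/((-724 + 75*790321) - 784968*1/99547) = 1/((-724 + 59274075) - 784968/99547) = 1/(59273351 - 784968/99547) = 1/(5900483487029/99547) = 99547/5900483487029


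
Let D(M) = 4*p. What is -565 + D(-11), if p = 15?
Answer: -505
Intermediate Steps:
D(M) = 60 (D(M) = 4*15 = 60)
-565 + D(-11) = -565 + 60 = -505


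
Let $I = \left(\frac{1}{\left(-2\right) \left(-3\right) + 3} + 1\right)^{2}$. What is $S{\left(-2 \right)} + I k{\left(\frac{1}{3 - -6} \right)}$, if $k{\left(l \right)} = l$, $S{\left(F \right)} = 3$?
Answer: $\frac{2287}{729} \approx 3.1372$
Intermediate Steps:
$I = \frac{100}{81}$ ($I = \left(\frac{1}{6 + 3} + 1\right)^{2} = \left(\frac{1}{9} + 1\right)^{2} = \left(\frac{10}{9}\right)^{2} = \frac{100}{81} \approx 1.2346$)
$S{\left(-2 \right)} + I k{\left(\frac{1}{3 - -6} \right)} = 3 + \frac{100}{81 \left(3 - -6\right)} = 3 + \frac{100}{81 \left(3 + 6\right)} = 3 + \frac{100}{81 \cdot 9} = 3 + \frac{100}{81} \cdot \frac{1}{9} = 3 + \frac{100}{729} = \frac{2287}{729}$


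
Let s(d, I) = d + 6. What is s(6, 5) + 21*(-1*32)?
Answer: -660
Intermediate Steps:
s(d, I) = 6 + d
s(6, 5) + 21*(-1*32) = (6 + 6) + 21*(-1*32) = 12 + 21*(-32) = 12 - 672 = -660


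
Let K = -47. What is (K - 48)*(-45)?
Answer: 4275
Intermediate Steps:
(K - 48)*(-45) = (-47 - 48)*(-45) = -95*(-45) = 4275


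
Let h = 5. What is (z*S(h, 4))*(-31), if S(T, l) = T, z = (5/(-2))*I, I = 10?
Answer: 3875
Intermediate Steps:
z = -25 (z = (5/(-2))*10 = (5*(-1/2))*10 = -5/2*10 = -25)
(z*S(h, 4))*(-31) = -25*5*(-31) = -125*(-31) = 3875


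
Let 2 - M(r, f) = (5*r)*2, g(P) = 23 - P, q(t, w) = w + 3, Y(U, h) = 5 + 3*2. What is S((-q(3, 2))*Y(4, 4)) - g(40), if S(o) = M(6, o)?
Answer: -41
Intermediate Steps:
Y(U, h) = 11 (Y(U, h) = 5 + 6 = 11)
q(t, w) = 3 + w
M(r, f) = 2 - 10*r (M(r, f) = 2 - 5*r*2 = 2 - 10*r)
S(o) = -58 (S(o) = 2 - 10*6 = 2 - 60 = -58)
S((-q(3, 2))*Y(4, 4)) - g(40) = -58 - (23 - 1*40) = -58 - (23 - 40) = -58 - 1*(-17) = -58 + 17 = -41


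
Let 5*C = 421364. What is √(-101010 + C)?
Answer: I*√418430/5 ≈ 129.37*I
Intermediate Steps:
C = 421364/5 (C = (⅕)*421364 = 421364/5 ≈ 84273.)
√(-101010 + C) = √(-101010 + 421364/5) = √(-83686/5) = I*√418430/5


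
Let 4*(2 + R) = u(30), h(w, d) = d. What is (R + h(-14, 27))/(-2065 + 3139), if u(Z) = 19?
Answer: 119/4296 ≈ 0.027700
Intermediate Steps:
R = 11/4 (R = -2 + (1/4)*19 = -2 + 19/4 = 11/4 ≈ 2.7500)
(R + h(-14, 27))/(-2065 + 3139) = (11/4 + 27)/(-2065 + 3139) = (119/4)/1074 = (119/4)*(1/1074) = 119/4296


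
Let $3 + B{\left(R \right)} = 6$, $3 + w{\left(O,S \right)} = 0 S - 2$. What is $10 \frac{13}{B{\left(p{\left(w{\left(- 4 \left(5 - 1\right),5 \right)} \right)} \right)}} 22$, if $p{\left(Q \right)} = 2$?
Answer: $\frac{2860}{3} \approx 953.33$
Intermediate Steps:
$w{\left(O,S \right)} = -5$ ($w{\left(O,S \right)} = -3 - \left(2 + 0 S\right) = -3 + \left(0 - 2\right) = -3 - 2 = -5$)
$B{\left(R \right)} = 3$ ($B{\left(R \right)} = -3 + 6 = 3$)
$10 \frac{13}{B{\left(p{\left(w{\left(- 4 \left(5 - 1\right),5 \right)} \right)} \right)}} 22 = 10 \cdot \frac{13}{3} \cdot 22 = \frac{130}{3} \cdot 22 = \frac{2860}{3}$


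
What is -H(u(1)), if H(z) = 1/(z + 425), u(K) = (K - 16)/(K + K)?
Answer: -2/835 ≈ -0.0023952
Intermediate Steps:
u(K) = (-16 + K)/(2*K) (u(K) = (-16 + K)/((2*K)) = (-16 + K)*(1/(2*K)) = (-16 + K)/(2*K))
H(z) = 1/(425 + z)
-H(u(1)) = -1/(425 + (½)*(-16 + 1)/1) = -1/(425 + (½)*1*(-15)) = -1/(425 - 15/2) = -1/835/2 = -1*2/835 = -2/835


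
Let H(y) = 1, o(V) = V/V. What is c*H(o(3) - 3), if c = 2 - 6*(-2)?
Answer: 14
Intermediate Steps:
o(V) = 1
c = 14 (c = 2 + 12 = 14)
c*H(o(3) - 3) = 14*1 = 14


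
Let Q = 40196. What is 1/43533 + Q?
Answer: 1749852469/43533 ≈ 40196.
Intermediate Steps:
1/43533 + Q = 1/43533 + 40196 = 1749852469/43533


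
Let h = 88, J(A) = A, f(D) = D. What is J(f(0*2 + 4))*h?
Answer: 352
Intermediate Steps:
J(f(0*2 + 4))*h = (0*2 + 4)*88 = (0 + 4)*88 = 4*88 = 352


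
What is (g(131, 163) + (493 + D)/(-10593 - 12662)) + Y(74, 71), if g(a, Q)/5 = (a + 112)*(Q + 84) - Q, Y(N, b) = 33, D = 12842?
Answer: 1392148606/4651 ≈ 2.9932e+5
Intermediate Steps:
g(a, Q) = -5*Q + 5*(84 + Q)*(112 + a) (g(a, Q) = 5*((a + 112)*(Q + 84) - Q) = 5*((112 + a)*(84 + Q) - Q) = 5*((84 + Q)*(112 + a) - Q) = 5*(-Q + (84 + Q)*(112 + a)) = -5*Q + 5*(84 + Q)*(112 + a))
(g(131, 163) + (493 + D)/(-10593 - 12662)) + Y(74, 71) = ((47040 + 420*131 + 555*163 + 5*163*131) + (493 + 12842)/(-10593 - 12662)) + 33 = ((47040 + 55020 + 90465 + 106765) + 13335/(-23255)) + 33 = (299290 + 13335*(-1/23255)) + 33 = (299290 - 2667/4651) + 33 = 1391995123/4651 + 33 = 1392148606/4651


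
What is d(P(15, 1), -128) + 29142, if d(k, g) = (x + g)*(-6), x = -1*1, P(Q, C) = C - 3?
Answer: 29916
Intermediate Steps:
P(Q, C) = -3 + C
x = -1
d(k, g) = 6 - 6*g (d(k, g) = (-1 + g)*(-6) = 6 - 6*g)
d(P(15, 1), -128) + 29142 = (6 - 6*(-128)) + 29142 = (6 + 768) + 29142 = 774 + 29142 = 29916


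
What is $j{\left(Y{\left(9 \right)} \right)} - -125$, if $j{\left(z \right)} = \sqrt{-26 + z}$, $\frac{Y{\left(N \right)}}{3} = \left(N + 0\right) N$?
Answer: $125 + \sqrt{217} \approx 139.73$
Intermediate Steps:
$Y{\left(N \right)} = 3 N^{2}$ ($Y{\left(N \right)} = 3 \left(N + 0\right) N = 3 N N = 3 N^{2}$)
$j{\left(Y{\left(9 \right)} \right)} - -125 = \sqrt{-26 + 3 \cdot 9^{2}} - -125 = \sqrt{-26 + 3 \cdot 81} + 125 = \sqrt{-26 + 243} + 125 = \sqrt{217} + 125 = 125 + \sqrt{217}$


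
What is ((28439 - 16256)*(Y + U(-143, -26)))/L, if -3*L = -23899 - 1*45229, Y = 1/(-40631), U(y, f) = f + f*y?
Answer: 5482702734399/2808739768 ≈ 1952.0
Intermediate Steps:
Y = -1/40631 ≈ -2.4612e-5
L = 69128/3 (L = -(-23899 - 1*45229)/3 = -(-23899 - 45229)/3 = -1/3*(-69128) = 69128/3 ≈ 23043.)
((28439 - 16256)*(Y + U(-143, -26)))/L = ((28439 - 16256)*(-1/40631 - 26*(1 - 143)))/(69128/3) = (12183*(-1/40631 - 26*(-142)))*(3/69128) = (12183*(-1/40631 + 3692))*(3/69128) = (12183*(150009651/40631))*(3/69128) = (1827567578133/40631)*(3/69128) = 5482702734399/2808739768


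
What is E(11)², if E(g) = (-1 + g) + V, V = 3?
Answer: 169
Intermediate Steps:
E(g) = 2 + g (E(g) = (-1 + g) + 3 = 2 + g)
E(11)² = (2 + 11)² = 13² = 169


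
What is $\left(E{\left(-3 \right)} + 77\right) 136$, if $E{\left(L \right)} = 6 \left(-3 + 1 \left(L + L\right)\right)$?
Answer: $3128$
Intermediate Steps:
$E{\left(L \right)} = -18 + 12 L$ ($E{\left(L \right)} = 6 \left(-3 + 1 \cdot 2 L\right) = 6 \left(-3 + 2 L\right) = -18 + 12 L$)
$\left(E{\left(-3 \right)} + 77\right) 136 = \left(\left(-18 + 12 \left(-3\right)\right) + 77\right) 136 = \left(\left(-18 - 36\right) + 77\right) 136 = \left(-54 + 77\right) 136 = 23 \cdot 136 = 3128$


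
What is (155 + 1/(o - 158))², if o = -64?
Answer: 1183979281/49284 ≈ 24024.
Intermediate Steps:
(155 + 1/(o - 158))² = (155 + 1/(-64 - 158))² = (155 + 1/(-222))² = (155 - 1/222)² = (34409/222)² = 1183979281/49284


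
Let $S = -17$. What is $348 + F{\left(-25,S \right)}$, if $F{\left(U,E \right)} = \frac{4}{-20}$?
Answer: $\frac{1739}{5} \approx 347.8$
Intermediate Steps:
$F{\left(U,E \right)} = - \frac{1}{5}$ ($F{\left(U,E \right)} = 4 \left(- \frac{1}{20}\right) = - \frac{1}{5}$)
$348 + F{\left(-25,S \right)} = 348 - \frac{1}{5} = \frac{1739}{5}$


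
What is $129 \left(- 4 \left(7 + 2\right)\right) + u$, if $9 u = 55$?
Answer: $- \frac{41741}{9} \approx -4637.9$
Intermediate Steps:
$u = \frac{55}{9}$ ($u = \frac{1}{9} \cdot 55 = \frac{55}{9} \approx 6.1111$)
$129 \left(- 4 \left(7 + 2\right)\right) + u = 129 \left(- 4 \left(7 + 2\right)\right) + \frac{55}{9} = 129 \left(\left(-4\right) 9\right) + \frac{55}{9} = 129 \left(-36\right) + \frac{55}{9} = -4644 + \frac{55}{9} = - \frac{41741}{9}$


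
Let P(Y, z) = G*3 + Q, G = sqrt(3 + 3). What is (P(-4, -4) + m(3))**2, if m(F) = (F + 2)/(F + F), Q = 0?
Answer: 1969/36 + 5*sqrt(6) ≈ 66.942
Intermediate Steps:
G = sqrt(6) ≈ 2.4495
P(Y, z) = 3*sqrt(6) (P(Y, z) = sqrt(6)*3 + 0 = 3*sqrt(6) + 0 = 3*sqrt(6))
m(F) = (2 + F)/(2*F) (m(F) = (2 + F)/((2*F)) = (2 + F)*(1/(2*F)) = (2 + F)/(2*F))
(P(-4, -4) + m(3))**2 = (3*sqrt(6) + (1/2)*(2 + 3)/3)**2 = (3*sqrt(6) + (1/2)*(1/3)*5)**2 = (3*sqrt(6) + 5/6)**2 = (5/6 + 3*sqrt(6))**2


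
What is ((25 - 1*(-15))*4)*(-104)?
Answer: -16640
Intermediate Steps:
((25 - 1*(-15))*4)*(-104) = ((25 + 15)*4)*(-104) = (40*4)*(-104) = 160*(-104) = -16640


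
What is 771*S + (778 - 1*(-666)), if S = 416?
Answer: 322180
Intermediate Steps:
771*S + (778 - 1*(-666)) = 771*416 + (778 - 1*(-666)) = 320736 + (778 + 666) = 320736 + 1444 = 322180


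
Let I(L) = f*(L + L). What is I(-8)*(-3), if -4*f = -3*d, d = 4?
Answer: 144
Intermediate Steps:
f = 3 (f = -(-3)*4/4 = -1/4*(-12) = 3)
I(L) = 6*L (I(L) = 3*(L + L) = 3*(2*L) = 6*L)
I(-8)*(-3) = (6*(-8))*(-3) = -48*(-3) = 144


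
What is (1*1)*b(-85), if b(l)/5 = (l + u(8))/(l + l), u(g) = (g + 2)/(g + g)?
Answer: 675/272 ≈ 2.4816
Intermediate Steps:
u(g) = (2 + g)/(2*g) (u(g) = (2 + g)/((2*g)) = (2 + g)*(1/(2*g)) = (2 + g)/(2*g))
b(l) = 5*(5/8 + l)/(2*l) (b(l) = 5*((l + (1/2)*(2 + 8)/8)/(l + l)) = 5*((l + (1/2)*(1/8)*10)/((2*l))) = 5*((l + 5/8)*(1/(2*l))) = 5*((5/8 + l)*(1/(2*l))) = 5*((5/8 + l)/(2*l)) = 5*(5/8 + l)/(2*l))
(1*1)*b(-85) = (1*1)*((5/16)*(5 + 8*(-85))/(-85)) = 1*((5/16)*(-1/85)*(5 - 680)) = 1*((5/16)*(-1/85)*(-675)) = 1*(675/272) = 675/272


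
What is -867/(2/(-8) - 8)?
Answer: 1156/11 ≈ 105.09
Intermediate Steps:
-867/(2/(-8) - 8) = -867/(-1/8*2 - 8) = -867/(-1/4 - 8) = -867/(-33/4) = -867*(-4/33) = 1156/11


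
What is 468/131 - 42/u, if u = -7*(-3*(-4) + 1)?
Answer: 6870/1703 ≈ 4.0341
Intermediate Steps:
u = -91 (u = -7*(12 + 1) = -7*13 = -91)
468/131 - 42/u = 468/131 - 42/(-91) = 468*(1/131) - 42*(-1/91) = 468/131 + 6/13 = 6870/1703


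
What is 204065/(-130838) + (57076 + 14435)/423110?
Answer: -19246396483/13839716545 ≈ -1.3907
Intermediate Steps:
204065/(-130838) + (57076 + 14435)/423110 = 204065*(-1/130838) + 71511*(1/423110) = -204065/130838 + 71511/423110 = -19246396483/13839716545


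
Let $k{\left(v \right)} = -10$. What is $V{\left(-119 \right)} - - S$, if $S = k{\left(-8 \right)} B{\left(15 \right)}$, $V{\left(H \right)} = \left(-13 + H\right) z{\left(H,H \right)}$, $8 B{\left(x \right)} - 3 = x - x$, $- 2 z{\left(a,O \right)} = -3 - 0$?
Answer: $- \frac{807}{4} \approx -201.75$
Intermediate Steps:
$z{\left(a,O \right)} = \frac{3}{2}$ ($z{\left(a,O \right)} = - \frac{-3 - 0}{2} = - \frac{-3 + 0}{2} = \left(- \frac{1}{2}\right) \left(-3\right) = \frac{3}{2}$)
$B{\left(x \right)} = \frac{3}{8}$ ($B{\left(x \right)} = \frac{3}{8} + \frac{x - x}{8} = \frac{3}{8} + \frac{1}{8} \cdot 0 = \frac{3}{8} + 0 = \frac{3}{8}$)
$V{\left(H \right)} = - \frac{39}{2} + \frac{3 H}{2}$ ($V{\left(H \right)} = \left(-13 + H\right) \frac{3}{2} = - \frac{39}{2} + \frac{3 H}{2}$)
$S = - \frac{15}{4}$ ($S = \left(-10\right) \frac{3}{8} = - \frac{15}{4} \approx -3.75$)
$V{\left(-119 \right)} - - S = \left(- \frac{39}{2} + \frac{3}{2} \left(-119\right)\right) - \left(-1\right) \left(- \frac{15}{4}\right) = \left(- \frac{39}{2} - \frac{357}{2}\right) - \frac{15}{4} = -198 - \frac{15}{4} = - \frac{807}{4}$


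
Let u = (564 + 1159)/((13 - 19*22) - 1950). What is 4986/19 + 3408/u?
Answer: -143900082/32737 ≈ -4395.6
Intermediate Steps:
u = -1723/2355 (u = 1723/((13 - 418) - 1950) = 1723/(-405 - 1950) = 1723/(-2355) = 1723*(-1/2355) = -1723/2355 ≈ -0.73164)
4986/19 + 3408/u = 4986/19 + 3408/(-1723/2355) = 4986*(1/19) + 3408*(-2355/1723) = 4986/19 - 8025840/1723 = -143900082/32737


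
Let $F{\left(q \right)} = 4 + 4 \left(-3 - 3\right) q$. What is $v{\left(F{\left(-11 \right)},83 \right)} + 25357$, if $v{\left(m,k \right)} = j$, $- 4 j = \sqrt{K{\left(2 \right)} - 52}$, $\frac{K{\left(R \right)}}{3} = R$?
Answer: $25357 - \frac{i \sqrt{46}}{4} \approx 25357.0 - 1.6956 i$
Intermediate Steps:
$K{\left(R \right)} = 3 R$
$F{\left(q \right)} = 4 - 24 q$ ($F{\left(q \right)} = 4 + 4 \left(- 6 q\right) = 4 - 24 q$)
$j = - \frac{i \sqrt{46}}{4}$ ($j = - \frac{\sqrt{3 \cdot 2 - 52}}{4} = - \frac{\sqrt{6 - 52}}{4} = - \frac{\sqrt{-46}}{4} = - \frac{i \sqrt{46}}{4} \approx - 1.6956 i$)
$v{\left(m,k \right)} = - \frac{i \sqrt{46}}{4}$
$v{\left(F{\left(-11 \right)},83 \right)} + 25357 = - \frac{i \sqrt{46}}{4} + 25357 = 25357 - \frac{i \sqrt{46}}{4}$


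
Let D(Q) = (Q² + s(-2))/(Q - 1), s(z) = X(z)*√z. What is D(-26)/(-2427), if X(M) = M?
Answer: 676/65529 - 2*I*√2/65529 ≈ 0.010316 - 4.3163e-5*I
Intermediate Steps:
s(z) = z^(3/2) (s(z) = z*√z = z^(3/2))
D(Q) = (Q² - 2*I*√2)/(-1 + Q) (D(Q) = (Q² + (-2)^(3/2))/(Q - 1) = (Q² - 2*I*√2)/(-1 + Q))
D(-26)/(-2427) = (((-26)² - 2*I*√2)/(-1 - 26))/(-2427) = ((676 - 2*I*√2)/(-27))*(-1/2427) = -(676 - 2*I*√2)/27*(-1/2427) = (-676/27 + 2*I*√2/27)*(-1/2427) = 676/65529 - 2*I*√2/65529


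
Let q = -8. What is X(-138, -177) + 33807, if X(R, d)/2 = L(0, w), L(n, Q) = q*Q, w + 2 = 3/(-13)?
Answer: 439955/13 ≈ 33843.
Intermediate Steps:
w = -29/13 (w = -2 + 3/(-13) = -2 + 3*(-1/13) = -2 - 3/13 = -29/13 ≈ -2.2308)
L(n, Q) = -8*Q
X(R, d) = 464/13 (X(R, d) = 2*(-8*(-29/13)) = 2*(232/13) = 464/13)
X(-138, -177) + 33807 = 464/13 + 33807 = 439955/13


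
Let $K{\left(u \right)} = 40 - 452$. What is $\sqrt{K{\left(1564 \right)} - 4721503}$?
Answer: $i \sqrt{4721915} \approx 2173.0 i$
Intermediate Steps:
$K{\left(u \right)} = -412$ ($K{\left(u \right)} = 40 - 452 = -412$)
$\sqrt{K{\left(1564 \right)} - 4721503} = \sqrt{-412 - 4721503} = \sqrt{-4721915} = i \sqrt{4721915}$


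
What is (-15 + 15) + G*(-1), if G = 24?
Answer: -24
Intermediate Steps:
(-15 + 15) + G*(-1) = (-15 + 15) + 24*(-1) = 0 - 24 = -24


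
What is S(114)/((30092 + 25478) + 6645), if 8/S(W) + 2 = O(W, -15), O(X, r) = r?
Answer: -8/1057655 ≈ -7.5639e-6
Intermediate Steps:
S(W) = -8/17 (S(W) = 8/(-2 - 15) = 8/(-17) = 8*(-1/17) = -8/17)
S(114)/((30092 + 25478) + 6645) = -8/(17*((30092 + 25478) + 6645)) = -8/(17*(55570 + 6645)) = -8/17/62215 = -8/17*1/62215 = -8/1057655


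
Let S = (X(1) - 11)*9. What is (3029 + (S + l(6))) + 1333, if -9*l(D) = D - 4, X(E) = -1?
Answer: 38284/9 ≈ 4253.8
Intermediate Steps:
l(D) = 4/9 - D/9 (l(D) = -(D - 4)/9 = -(-4 + D)/9 = 4/9 - D/9)
S = -108 (S = (-1 - 11)*9 = -12*9 = -108)
(3029 + (S + l(6))) + 1333 = (3029 + (-108 + (4/9 - ⅑*6))) + 1333 = (3029 + (-108 + (4/9 - ⅔))) + 1333 = (3029 + (-108 - 2/9)) + 1333 = (3029 - 974/9) + 1333 = 26287/9 + 1333 = 38284/9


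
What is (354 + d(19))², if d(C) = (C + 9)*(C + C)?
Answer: 2010724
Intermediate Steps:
d(C) = 2*C*(9 + C) (d(C) = (9 + C)*(2*C) = 2*C*(9 + C))
(354 + d(19))² = (354 + 2*19*(9 + 19))² = (354 + 2*19*28)² = (354 + 1064)² = 1418² = 2010724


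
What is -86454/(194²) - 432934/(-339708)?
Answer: -817200713/799078143 ≈ -1.0227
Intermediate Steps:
-86454/(194²) - 432934/(-339708) = -86454/37636 - 432934*(-1/339708) = -86454*1/37636 + 216467/169854 = -43227/18818 + 216467/169854 = -817200713/799078143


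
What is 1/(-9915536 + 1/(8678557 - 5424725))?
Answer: -3253832/32263488333951 ≈ -1.0085e-7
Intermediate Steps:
1/(-9915536 + 1/(8678557 - 5424725)) = 1/(-9915536 + 1/3253832) = 1/(-32263488333951/3253832) = -3253832/32263488333951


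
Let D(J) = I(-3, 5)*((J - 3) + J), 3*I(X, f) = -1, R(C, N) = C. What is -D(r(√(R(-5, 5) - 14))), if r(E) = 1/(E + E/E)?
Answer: (-√19 + I/3)/(√19 - I) ≈ -0.96667 - 0.1453*I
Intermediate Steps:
I(X, f) = -⅓ (I(X, f) = (⅓)*(-1) = -⅓)
r(E) = 1/(1 + E) (r(E) = 1/(E + 1) = 1/(1 + E))
D(J) = 1 - 2*J/3 (D(J) = -((J - 3) + J)/3 = -((-3 + J) + J)/3 = -(-3 + 2*J)/3 = 1 - 2*J/3)
-D(r(√(R(-5, 5) - 14))) = -(1 - 2/(3*(1 + √(-5 - 14)))) = -(1 - 2/(3*(1 + √(-19)))) = -(1 - 2/(3*(1 + I*√19))) = -1 + 2/(3*(1 + I*√19))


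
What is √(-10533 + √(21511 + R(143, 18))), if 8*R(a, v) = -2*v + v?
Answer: √(-42132 + 2*√86035)/2 ≈ 101.91*I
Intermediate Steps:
R(a, v) = -v/8 (R(a, v) = (-2*v + v)/8 = (-v)/8 = -v/8)
√(-10533 + √(21511 + R(143, 18))) = √(-10533 + √(21511 - ⅛*18)) = √(-10533 + √(21511 - 9/4)) = √(-10533 + √(86035/4)) = √(-10533 + √86035/2)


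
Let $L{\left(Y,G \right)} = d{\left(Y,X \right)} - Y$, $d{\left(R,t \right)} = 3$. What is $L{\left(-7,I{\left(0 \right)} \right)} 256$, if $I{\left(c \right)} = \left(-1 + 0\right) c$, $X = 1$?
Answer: $2560$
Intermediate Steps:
$I{\left(c \right)} = - c$
$L{\left(Y,G \right)} = 3 - Y$
$L{\left(-7,I{\left(0 \right)} \right)} 256 = \left(3 - -7\right) 256 = \left(3 + 7\right) 256 = 10 \cdot 256 = 2560$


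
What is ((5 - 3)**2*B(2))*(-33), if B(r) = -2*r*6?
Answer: 3168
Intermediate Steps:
B(r) = -12*r
((5 - 3)**2*B(2))*(-33) = ((5 - 3)**2*(-12*2))*(-33) = (2**2*(-24))*(-33) = (4*(-24))*(-33) = -96*(-33) = 3168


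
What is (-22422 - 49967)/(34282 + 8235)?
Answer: -72389/42517 ≈ -1.7026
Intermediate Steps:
(-22422 - 49967)/(34282 + 8235) = -72389/42517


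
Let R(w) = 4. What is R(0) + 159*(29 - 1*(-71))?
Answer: 15904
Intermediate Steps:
R(0) + 159*(29 - 1*(-71)) = 4 + 159*(29 - 1*(-71)) = 4 + 159*(29 + 71) = 4 + 159*100 = 4 + 15900 = 15904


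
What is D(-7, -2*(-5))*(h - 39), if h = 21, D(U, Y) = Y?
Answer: -180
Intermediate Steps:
D(-7, -2*(-5))*(h - 39) = (-2*(-5))*(21 - 39) = 10*(-18) = -180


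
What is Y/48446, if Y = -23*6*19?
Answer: -1311/24223 ≈ -0.054122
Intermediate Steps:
Y = -2622 (Y = -138*19 = -2622)
Y/48446 = -2622/48446 = -2622*1/48446 = -1311/24223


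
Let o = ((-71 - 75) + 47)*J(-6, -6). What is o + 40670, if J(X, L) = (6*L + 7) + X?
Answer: 44135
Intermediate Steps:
J(X, L) = 7 + X + 6*L (J(X, L) = (7 + 6*L) + X = 7 + X + 6*L)
o = 3465 (o = ((-71 - 75) + 47)*(7 - 6 + 6*(-6)) = (-146 + 47)*(7 - 6 - 36) = -99*(-35) = 3465)
o + 40670 = 3465 + 40670 = 44135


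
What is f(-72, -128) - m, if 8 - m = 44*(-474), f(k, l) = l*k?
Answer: -11648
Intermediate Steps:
f(k, l) = k*l
m = 20864 (m = 8 - 44*(-474) = 8 - 1*(-20856) = 8 + 20856 = 20864)
f(-72, -128) - m = -72*(-128) - 1*20864 = 9216 - 20864 = -11648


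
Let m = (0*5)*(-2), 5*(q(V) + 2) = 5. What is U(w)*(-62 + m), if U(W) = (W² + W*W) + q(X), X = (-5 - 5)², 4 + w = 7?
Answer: -1054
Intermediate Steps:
w = 3 (w = -4 + 7 = 3)
X = 100 (X = (-10)² = 100)
q(V) = -1 (q(V) = -2 + (⅕)*5 = -2 + 1 = -1)
m = 0 (m = 0*(-2) = 0)
U(W) = -1 + 2*W² (U(W) = (W² + W*W) - 1 = (W² + W²) - 1 = 2*W² - 1 = -1 + 2*W²)
U(w)*(-62 + m) = (-1 + 2*3²)*(-62 + 0) = (-1 + 2*9)*(-62) = (-1 + 18)*(-62) = 17*(-62) = -1054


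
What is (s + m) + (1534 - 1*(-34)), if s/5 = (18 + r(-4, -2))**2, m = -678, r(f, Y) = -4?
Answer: 1870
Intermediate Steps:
s = 980 (s = 5*(18 - 4)**2 = 5*14**2 = 5*196 = 980)
(s + m) + (1534 - 1*(-34)) = (980 - 678) + (1534 - 1*(-34)) = 302 + (1534 + 34) = 302 + 1568 = 1870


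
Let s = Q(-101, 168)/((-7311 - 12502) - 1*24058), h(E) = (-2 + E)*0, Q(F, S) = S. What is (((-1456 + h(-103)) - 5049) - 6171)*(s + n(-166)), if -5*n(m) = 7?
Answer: 3903409412/219355 ≈ 17795.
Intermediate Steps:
h(E) = 0
n(m) = -7/5 (n(m) = -1/5*7 = -7/5)
s = -168/43871 (s = 168/((-7311 - 12502) - 1*24058) = 168/(-19813 - 24058) = 168/(-43871) = 168*(-1/43871) = -168/43871 ≈ -0.0038294)
(((-1456 + h(-103)) - 5049) - 6171)*(s + n(-166)) = (((-1456 + 0) - 5049) - 6171)*(-168/43871 - 7/5) = ((-1456 - 5049) - 6171)*(-307937/219355) = (-6505 - 6171)*(-307937/219355) = -12676*(-307937/219355) = 3903409412/219355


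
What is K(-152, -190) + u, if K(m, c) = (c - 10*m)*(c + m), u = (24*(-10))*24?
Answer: -460620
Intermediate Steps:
u = -5760 (u = -240*24 = -5760)
K(m, c) = (c + m)*(c - 10*m)
K(-152, -190) + u = ((-190)² - 10*(-152)² - 9*(-190)*(-152)) - 5760 = (36100 - 10*23104 - 259920) - 5760 = (36100 - 231040 - 259920) - 5760 = -454860 - 5760 = -460620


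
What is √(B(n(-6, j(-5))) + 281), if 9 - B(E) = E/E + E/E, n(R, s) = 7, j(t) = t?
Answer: 12*√2 ≈ 16.971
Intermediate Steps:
B(E) = 7 (B(E) = 9 - (E/E + E/E) = 9 - (1 + 1) = 9 - 1*2 = 9 - 2 = 7)
√(B(n(-6, j(-5))) + 281) = √(7 + 281) = √288 = 12*√2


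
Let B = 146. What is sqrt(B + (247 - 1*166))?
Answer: sqrt(227) ≈ 15.067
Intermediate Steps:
sqrt(B + (247 - 1*166)) = sqrt(146 + (247 - 1*166)) = sqrt(146 + (247 - 166)) = sqrt(146 + 81) = sqrt(227)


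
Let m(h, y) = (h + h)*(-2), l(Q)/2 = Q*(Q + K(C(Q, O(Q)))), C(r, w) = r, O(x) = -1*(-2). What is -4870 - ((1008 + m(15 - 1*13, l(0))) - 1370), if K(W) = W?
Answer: -4500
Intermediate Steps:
O(x) = 2
l(Q) = 4*Q² (l(Q) = 2*(Q*(Q + Q)) = 2*(Q*(2*Q)) = 2*(2*Q²) = 4*Q²)
m(h, y) = -4*h (m(h, y) = (2*h)*(-2) = -4*h)
-4870 - ((1008 + m(15 - 1*13, l(0))) - 1370) = -4870 - ((1008 - 4*(15 - 1*13)) - 1370) = -4870 - ((1008 - 4*(15 - 13)) - 1370) = -4870 - ((1008 - 4*2) - 1370) = -4870 - ((1008 - 8) - 1370) = -4870 - (1000 - 1370) = -4870 - 1*(-370) = -4870 + 370 = -4500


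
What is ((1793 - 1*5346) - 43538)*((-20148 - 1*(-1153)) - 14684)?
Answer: 1585977789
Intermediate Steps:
((1793 - 1*5346) - 43538)*((-20148 - 1*(-1153)) - 14684) = ((1793 - 5346) - 43538)*((-20148 + 1153) - 14684) = (-3553 - 43538)*(-18995 - 14684) = -47091*(-33679) = 1585977789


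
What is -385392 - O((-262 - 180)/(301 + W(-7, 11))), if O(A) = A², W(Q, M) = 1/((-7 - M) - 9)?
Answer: -22014099633/57121 ≈ -3.8539e+5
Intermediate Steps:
W(Q, M) = 1/(-16 - M)
-385392 - O((-262 - 180)/(301 + W(-7, 11))) = -385392 - ((-262 - 180)/(301 - 1/(16 + 11)))² = -385392 - (-442/(301 - 1/27))² = -385392 - (-442/8126/27)² = -385392 - (-442*27/8126)² = -385392 - (-351/239)² = -385392 - 1*123201/57121 = -385392 - 123201/57121 = -22014099633/57121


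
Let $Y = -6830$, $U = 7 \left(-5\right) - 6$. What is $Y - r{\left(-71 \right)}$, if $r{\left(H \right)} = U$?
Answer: $-6789$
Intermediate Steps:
$U = -41$ ($U = -35 - 6 = -41$)
$r{\left(H \right)} = -41$
$Y - r{\left(-71 \right)} = -6830 - -41 = -6830 + 41 = -6789$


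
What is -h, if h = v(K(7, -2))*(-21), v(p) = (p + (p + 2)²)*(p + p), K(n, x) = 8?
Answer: 36288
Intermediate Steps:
v(p) = 2*p*(p + (2 + p)²) (v(p) = (p + (2 + p)²)*(2*p) = 2*p*(p + (2 + p)²))
h = -36288 (h = (2*8*(8 + (2 + 8)²))*(-21) = (2*8*(8 + 10²))*(-21) = (2*8*(8 + 100))*(-21) = (2*8*108)*(-21) = 1728*(-21) = -36288)
-h = -1*(-36288) = 36288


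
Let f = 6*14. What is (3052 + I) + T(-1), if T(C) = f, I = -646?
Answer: 2490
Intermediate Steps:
f = 84
T(C) = 84
(3052 + I) + T(-1) = (3052 - 646) + 84 = 2406 + 84 = 2490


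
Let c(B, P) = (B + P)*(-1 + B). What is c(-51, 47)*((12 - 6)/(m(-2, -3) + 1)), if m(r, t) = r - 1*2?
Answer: -416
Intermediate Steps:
c(B, P) = (-1 + B)*(B + P)
m(r, t) = -2 + r (m(r, t) = r - 2 = -2 + r)
c(-51, 47)*((12 - 6)/(m(-2, -3) + 1)) = ((-51)² - 1*(-51) - 1*47 - 51*47)*((12 - 6)/((-2 - 2) + 1)) = (2601 + 51 - 47 - 2397)*(6/(-4 + 1)) = 208*(6/(-3)) = 208*(6*(-⅓)) = 208*(-2) = -416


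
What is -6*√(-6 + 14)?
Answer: -12*√2 ≈ -16.971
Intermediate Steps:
-6*√(-6 + 14) = -12*√2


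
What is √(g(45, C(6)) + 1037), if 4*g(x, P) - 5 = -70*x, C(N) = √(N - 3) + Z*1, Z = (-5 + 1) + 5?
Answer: √1003/2 ≈ 15.835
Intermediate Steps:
Z = 1 (Z = -4 + 5 = 1)
C(N) = 1 + √(-3 + N) (C(N) = √(N - 3) + 1*1 = √(-3 + N) + 1 = 1 + √(-3 + N))
g(x, P) = 5/4 - 35*x/2 (g(x, P) = 5/4 + (-70*x)/4 = 5/4 - 35*x/2)
√(g(45, C(6)) + 1037) = √((5/4 - 35/2*45) + 1037) = √((5/4 - 1575/2) + 1037) = √(-3145/4 + 1037) = √(1003/4) = √1003/2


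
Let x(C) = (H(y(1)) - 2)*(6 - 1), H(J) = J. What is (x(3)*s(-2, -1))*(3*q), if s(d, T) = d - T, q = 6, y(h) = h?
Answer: 90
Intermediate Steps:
x(C) = -5 (x(C) = (1 - 2)*(6 - 1) = -1*5 = -5)
(x(3)*s(-2, -1))*(3*q) = (-5*(-2 - 1*(-1)))*(3*6) = -5*(-2 + 1)*18 = -5*(-1)*18 = 5*18 = 90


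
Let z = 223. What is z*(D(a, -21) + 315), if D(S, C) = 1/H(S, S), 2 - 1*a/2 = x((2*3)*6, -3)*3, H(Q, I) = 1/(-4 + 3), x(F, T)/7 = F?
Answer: 70022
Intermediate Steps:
x(F, T) = 7*F
H(Q, I) = -1 (H(Q, I) = 1/(-1) = -1)
a = -1508 (a = 4 - 2*7*((2*3)*6)*3 = 4 - 2*7*(6*6)*3 = 4 - 2*7*36*3 = 4 - 504*3 = 4 - 2*756 = 4 - 1512 = -1508)
D(S, C) = -1 (D(S, C) = 1/(-1) = -1)
z*(D(a, -21) + 315) = 223*(-1 + 315) = 223*314 = 70022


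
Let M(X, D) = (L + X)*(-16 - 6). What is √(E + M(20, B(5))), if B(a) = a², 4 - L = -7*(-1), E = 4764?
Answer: √4390 ≈ 66.257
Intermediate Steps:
L = -3 (L = 4 - (-7)*(-1) = 4 - 1*7 = 4 - 7 = -3)
M(X, D) = 66 - 22*X (M(X, D) = (-3 + X)*(-16 - 6) = (-3 + X)*(-22) = 66 - 22*X)
√(E + M(20, B(5))) = √(4764 + (66 - 22*20)) = √(4764 + (66 - 440)) = √(4764 - 374) = √4390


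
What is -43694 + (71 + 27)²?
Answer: -34090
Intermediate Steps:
-43694 + (71 + 27)² = -43694 + 98² = -43694 + 9604 = -34090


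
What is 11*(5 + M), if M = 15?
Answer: 220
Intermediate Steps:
11*(5 + M) = 11*(5 + 15) = 11*20 = 220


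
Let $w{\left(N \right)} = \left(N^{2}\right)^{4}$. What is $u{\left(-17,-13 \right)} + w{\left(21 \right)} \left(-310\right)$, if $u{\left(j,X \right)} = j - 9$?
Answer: $-11725086401936$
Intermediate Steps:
$u{\left(j,X \right)} = -9 + j$ ($u{\left(j,X \right)} = j - 9 = -9 + j$)
$w{\left(N \right)} = N^{8}$
$u{\left(-17,-13 \right)} + w{\left(21 \right)} \left(-310\right) = \left(-9 - 17\right) + 21^{8} \left(-310\right) = -26 + 37822859361 \left(-310\right) = -26 - 11725086401910 = -11725086401936$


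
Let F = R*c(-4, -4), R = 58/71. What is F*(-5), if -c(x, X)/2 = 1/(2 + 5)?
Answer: 580/497 ≈ 1.1670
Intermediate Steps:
c(x, X) = -2/7 (c(x, X) = -2/(2 + 5) = -2/7)
R = 58/71 (R = 58*(1/71) = 58/71 ≈ 0.81690)
F = -116/497 (F = (58/71)*(-2/7) = -116/497 ≈ -0.23340)
F*(-5) = -116/497*(-5) = 580/497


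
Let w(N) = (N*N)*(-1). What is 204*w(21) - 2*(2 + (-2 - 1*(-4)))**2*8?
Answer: -90220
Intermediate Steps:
w(N) = -N**2 (w(N) = N**2*(-1) = -N**2)
204*w(21) - 2*(2 + (-2 - 1*(-4)))**2*8 = 204*(-1*21**2) - 2*(2 + (-2 - 1*(-4)))**2*8 = 204*(-1*441) - 2*(2 + (-2 + 4))**2*8 = 204*(-441) - 2*(2 + 2)**2*8 = -89964 - 2*4**2*8 = -89964 - 2*16*8 = -89964 - 32*8 = -89964 - 256 = -90220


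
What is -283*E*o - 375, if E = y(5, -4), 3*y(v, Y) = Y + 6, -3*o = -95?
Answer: -57145/9 ≈ -6349.4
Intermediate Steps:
o = 95/3 (o = -⅓*(-95) = 95/3 ≈ 31.667)
y(v, Y) = 2 + Y/3 (y(v, Y) = (Y + 6)/3 = (6 + Y)/3 = 2 + Y/3)
E = ⅔ (E = 2 + (⅓)*(-4) = 2 - 4/3 = ⅔ ≈ 0.66667)
-283*E*o - 375 = -566*95/(3*3) - 375 = -283*190/9 - 375 = -53770/9 - 375 = -57145/9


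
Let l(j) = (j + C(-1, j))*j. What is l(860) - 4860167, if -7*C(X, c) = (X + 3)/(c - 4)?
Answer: -3086304898/749 ≈ -4.1206e+6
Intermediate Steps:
C(X, c) = -(3 + X)/(7*(-4 + c)) (C(X, c) = -(X + 3)/(7*(c - 4)) = -(3 + X)/(7*(-4 + c)))
l(j) = j*(j - 2/(7*(-4 + j))) (l(j) = (j + (-3 - 1*(-1))/(7*(-4 + j)))*j = (j + (-3 + 1)/(7*(-4 + j)))*j = (j + (⅐)*(-2)/(-4 + j))*j = (j - 2/(7*(-4 + j)))*j = j*(j - 2/(7*(-4 + j))))
l(860) - 4860167 = (⅐)*860*(-2 + 7*860*(-4 + 860))/(-4 + 860) - 4860167 = (⅐)*860*(-2 + 7*860*856)/856 - 4860167 = (⅐)*860*(1/856)*(-2 + 5153120) - 4860167 = (⅐)*860*(1/856)*5153118 - 4860167 = 553960185/749 - 4860167 = -3086304898/749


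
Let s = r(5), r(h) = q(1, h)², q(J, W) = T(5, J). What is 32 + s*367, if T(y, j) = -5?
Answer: 9207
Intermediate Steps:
q(J, W) = -5
r(h) = 25 (r(h) = (-5)² = 25)
s = 25
32 + s*367 = 32 + 25*367 = 32 + 9175 = 9207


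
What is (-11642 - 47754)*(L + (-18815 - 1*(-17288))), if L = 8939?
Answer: -440243152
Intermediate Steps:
(-11642 - 47754)*(L + (-18815 - 1*(-17288))) = (-11642 - 47754)*(8939 + (-18815 - 1*(-17288))) = -59396*(8939 + (-18815 + 17288)) = -59396*(8939 - 1527) = -59396*7412 = -440243152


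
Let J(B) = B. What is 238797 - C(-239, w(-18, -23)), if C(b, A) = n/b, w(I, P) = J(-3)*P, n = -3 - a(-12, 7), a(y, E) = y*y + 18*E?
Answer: 57072210/239 ≈ 2.3880e+5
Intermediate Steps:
a(y, E) = y**2 + 18*E
n = -273 (n = -3 - ((-12)**2 + 18*7) = -3 - (144 + 126) = -3 - 1*270 = -3 - 270 = -273)
w(I, P) = -3*P
C(b, A) = -273/b
238797 - C(-239, w(-18, -23)) = 238797 - (-273)/(-239) = 238797 - (-273)*(-1)/239 = 238797 - 1*273/239 = 238797 - 273/239 = 57072210/239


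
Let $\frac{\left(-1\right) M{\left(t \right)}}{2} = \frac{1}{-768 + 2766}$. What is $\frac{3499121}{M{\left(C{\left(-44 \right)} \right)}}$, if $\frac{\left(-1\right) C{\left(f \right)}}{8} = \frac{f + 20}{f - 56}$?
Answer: $-3495621879$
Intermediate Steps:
$C{\left(f \right)} = - \frac{8 \left(20 + f\right)}{-56 + f}$ ($C{\left(f \right)} = - 8 \frac{f + 20}{f - 56} = - 8 \frac{20 + f}{-56 + f} = - \frac{8 \left(20 + f\right)}{-56 + f}$)
$M{\left(t \right)} = - \frac{1}{999}$ ($M{\left(t \right)} = - \frac{2}{-768 + 2766} = - \frac{2}{1998} = \left(-2\right) \frac{1}{1998} = - \frac{1}{999}$)
$\frac{3499121}{M{\left(C{\left(-44 \right)} \right)}} = \frac{3499121}{- \frac{1}{999}} = 3499121 \left(-999\right) = -3495621879$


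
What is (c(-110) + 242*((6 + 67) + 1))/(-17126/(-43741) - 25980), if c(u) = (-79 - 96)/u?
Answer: -17234435151/25000229188 ≈ -0.68937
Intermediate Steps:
c(u) = -175/u
(c(-110) + 242*((6 + 67) + 1))/(-17126/(-43741) - 25980) = (-175/(-110) + 242*((6 + 67) + 1))/(-17126/(-43741) - 25980) = (-175*(-1/110) + 242*(73 + 1))/(-17126*(-1/43741) - 25980) = (35/22 + 242*74)/(17126/43741 - 25980) = (35/22 + 17908)/(-1136374054/43741) = (394011/22)*(-43741/1136374054) = -17234435151/25000229188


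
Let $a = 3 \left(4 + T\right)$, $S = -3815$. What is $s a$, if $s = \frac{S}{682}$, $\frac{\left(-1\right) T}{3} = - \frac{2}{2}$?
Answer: $- \frac{80115}{682} \approx -117.47$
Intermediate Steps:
$T = 3$ ($T = - 3 \left(- \frac{2}{2}\right) = - 3 \left(\left(-2\right) \frac{1}{2}\right) = \left(-3\right) \left(-1\right) = 3$)
$s = - \frac{3815}{682} \approx -5.5938$
$a = 21$ ($a = 3 \left(4 + 3\right) = 3 \cdot 7 = 21$)
$s a = \left(- \frac{3815}{682}\right) 21 = - \frac{80115}{682}$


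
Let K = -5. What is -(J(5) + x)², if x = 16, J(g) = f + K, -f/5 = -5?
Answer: -1296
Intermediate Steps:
f = 25 (f = -5*(-5) = 25)
J(g) = 20 (J(g) = 25 - 5 = 20)
-(J(5) + x)² = -(20 + 16)² = -1*36² = -1*1296 = -1296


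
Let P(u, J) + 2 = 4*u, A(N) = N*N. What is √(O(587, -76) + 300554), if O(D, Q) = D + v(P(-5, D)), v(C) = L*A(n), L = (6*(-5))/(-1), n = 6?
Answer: √302221 ≈ 549.75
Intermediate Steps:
A(N) = N²
P(u, J) = -2 + 4*u
L = 30 (L = -30*(-1) = 30)
v(C) = 1080 (v(C) = 30*6² = 30*36 = 1080)
O(D, Q) = 1080 + D (O(D, Q) = D + 1080 = 1080 + D)
√(O(587, -76) + 300554) = √((1080 + 587) + 300554) = √(1667 + 300554) = √302221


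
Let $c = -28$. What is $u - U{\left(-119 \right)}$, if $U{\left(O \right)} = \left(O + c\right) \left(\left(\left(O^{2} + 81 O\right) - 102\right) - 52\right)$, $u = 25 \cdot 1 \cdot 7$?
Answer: $642271$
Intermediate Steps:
$u = 175$ ($u = 25 \cdot 7 = 175$)
$U{\left(O \right)} = \left(-28 + O\right) \left(-154 + O^{2} + 81 O\right)$ ($U{\left(O \right)} = \left(O - 28\right) \left(\left(\left(O^{2} + 81 O\right) - 102\right) - 52\right) = \left(-28 + O\right) \left(\left(-102 + O^{2} + 81 O\right) - 52\right) = \left(-28 + O\right) \left(-154 + O^{2} + 81 O\right)$)
$u - U{\left(-119 \right)} = 175 - \left(4312 + \left(-119\right)^{3} - -288218 + 53 \left(-119\right)^{2}\right) = 175 - \left(4312 - 1685159 + 288218 + 53 \cdot 14161\right) = 175 - \left(4312 - 1685159 + 288218 + 750533\right) = 175 - -642096 = 175 + 642096 = 642271$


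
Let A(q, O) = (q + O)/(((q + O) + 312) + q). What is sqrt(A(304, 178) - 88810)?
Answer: I*sqrt(2974143389)/183 ≈ 298.01*I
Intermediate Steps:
A(q, O) = (O + q)/(312 + O + 2*q) (A(q, O) = (O + q)/(((O + q) + 312) + q) = (O + q)/((312 + O + q) + q) = (O + q)/(312 + O + 2*q))
sqrt(A(304, 178) - 88810) = sqrt((178 + 304)/(312 + 178 + 2*304) - 88810) = sqrt(482/(312 + 178 + 608) - 88810) = sqrt(482/1098 - 88810) = sqrt((1/1098)*482 - 88810) = sqrt(241/549 - 88810) = sqrt(-48756449/549) = I*sqrt(2974143389)/183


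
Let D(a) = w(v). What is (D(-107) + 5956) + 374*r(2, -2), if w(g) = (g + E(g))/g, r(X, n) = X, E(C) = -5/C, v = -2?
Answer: 26815/4 ≈ 6703.8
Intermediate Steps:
w(g) = (g - 5/g)/g
D(a) = -¼ (D(a) = 1 - 5/(-2)² = 1 - 5*¼ = 1 - 5/4 = -¼)
(D(-107) + 5956) + 374*r(2, -2) = (-¼ + 5956) + 374*2 = 23823/4 + 748 = 26815/4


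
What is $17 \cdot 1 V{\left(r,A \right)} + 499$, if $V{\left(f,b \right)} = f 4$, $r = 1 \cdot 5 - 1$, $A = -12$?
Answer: $771$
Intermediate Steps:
$r = 4$ ($r = 5 - 1 = 4$)
$V{\left(f,b \right)} = 4 f$
$17 \cdot 1 V{\left(r,A \right)} + 499 = 17 \cdot 1 \cdot 4 \cdot 4 + 499 = 17 \cdot 16 + 499 = 272 + 499 = 771$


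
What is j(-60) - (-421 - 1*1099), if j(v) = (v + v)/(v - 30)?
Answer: 4564/3 ≈ 1521.3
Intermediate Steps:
j(v) = 2*v/(-30 + v) (j(v) = (2*v)/(-30 + v) = 2*v/(-30 + v))
j(-60) - (-421 - 1*1099) = 2*(-60)/(-30 - 60) - (-421 - 1*1099) = 2*(-60)/(-90) - (-421 - 1099) = 2*(-60)*(-1/90) - 1*(-1520) = 4/3 + 1520 = 4564/3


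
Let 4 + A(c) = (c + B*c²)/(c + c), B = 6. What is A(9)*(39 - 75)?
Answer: -846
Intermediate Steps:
A(c) = -4 + (c + 6*c²)/(2*c) (A(c) = -4 + (c + 6*c²)/(c + c) = -4 + (c + 6*c²)/((2*c)) = -4 + (c + 6*c²)*(1/(2*c)) = -4 + (c + 6*c²)/(2*c))
A(9)*(39 - 75) = (-7/2 + 3*9)*(39 - 75) = (-7/2 + 27)*(-36) = (47/2)*(-36) = -846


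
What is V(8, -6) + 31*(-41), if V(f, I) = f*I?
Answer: -1319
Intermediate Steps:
V(f, I) = I*f
V(8, -6) + 31*(-41) = -6*8 + 31*(-41) = -48 - 1271 = -1319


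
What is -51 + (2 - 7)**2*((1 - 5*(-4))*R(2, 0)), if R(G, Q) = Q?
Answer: -51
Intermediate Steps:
-51 + (2 - 7)**2*((1 - 5*(-4))*R(2, 0)) = -51 + (2 - 7)**2*((1 - 5*(-4))*0) = -51 + (-5)**2*((1 + 20)*0) = -51 + 25*(21*0) = -51 + 25*0 = -51 + 0 = -51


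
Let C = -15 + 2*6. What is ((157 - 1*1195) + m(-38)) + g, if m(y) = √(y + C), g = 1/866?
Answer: -898907/866 + I*√41 ≈ -1038.0 + 6.4031*I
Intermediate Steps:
g = 1/866 ≈ 0.0011547
C = -3 (C = -15 + 12 = -3)
m(y) = √(-3 + y) (m(y) = √(y - 3) = √(-3 + y))
((157 - 1*1195) + m(-38)) + g = ((157 - 1*1195) + √(-3 - 38)) + 1/866 = ((157 - 1195) + √(-41)) + 1/866 = (-1038 + I*√41) + 1/866 = -898907/866 + I*√41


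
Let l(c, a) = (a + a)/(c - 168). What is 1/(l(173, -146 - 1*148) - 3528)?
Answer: -5/18228 ≈ -0.00027430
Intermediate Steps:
l(c, a) = 2*a/(-168 + c) (l(c, a) = (2*a)/(-168 + c) = 2*a/(-168 + c))
1/(l(173, -146 - 1*148) - 3528) = 1/(2*(-146 - 1*148)/(-168 + 173) - 3528) = 1/(2*(-146 - 148)/5 - 3528) = 1/(2*(-294)*(⅕) - 3528) = 1/(-588/5 - 3528) = 1/(-18228/5) = -5/18228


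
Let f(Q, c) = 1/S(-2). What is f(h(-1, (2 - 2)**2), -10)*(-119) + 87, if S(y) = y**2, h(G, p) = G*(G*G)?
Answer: 229/4 ≈ 57.250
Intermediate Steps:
h(G, p) = G**3 (h(G, p) = G*G**2 = G**3)
f(Q, c) = 1/4 (f(Q, c) = 1/((-2)**2) = 1/4)
f(h(-1, (2 - 2)**2), -10)*(-119) + 87 = (1/4)*(-119) + 87 = -119/4 + 87 = 229/4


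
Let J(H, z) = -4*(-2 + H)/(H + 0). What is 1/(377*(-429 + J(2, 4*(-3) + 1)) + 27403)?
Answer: -1/134330 ≈ -7.4444e-6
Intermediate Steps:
J(H, z) = -4*(-2 + H)/H
1/(377*(-429 + J(2, 4*(-3) + 1)) + 27403) = 1/(377*(-429 + (-4 + 8/2)) + 27403) = 1/(377*(-429 + (-4 + 8*(½))) + 27403) = 1/(377*(-429 + (-4 + 4)) + 27403) = 1/(377*(-429 + 0) + 27403) = 1/(377*(-429) + 27403) = 1/(-161733 + 27403) = 1/(-134330) = -1/134330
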